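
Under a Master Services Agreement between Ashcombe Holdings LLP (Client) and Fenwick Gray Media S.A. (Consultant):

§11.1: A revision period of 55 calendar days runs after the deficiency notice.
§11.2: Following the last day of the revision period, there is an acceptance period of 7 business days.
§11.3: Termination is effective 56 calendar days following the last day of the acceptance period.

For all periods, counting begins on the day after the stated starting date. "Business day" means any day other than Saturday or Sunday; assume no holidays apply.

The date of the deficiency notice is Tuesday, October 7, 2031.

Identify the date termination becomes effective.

The last day of the revision period: 55 calendar days after October 7, 2031 is December 1, 2031.
The last day of the acceptance period: counting 7 business days from Monday, December 1, 2031 (Dec 2, Dec 3, Dec 4, Dec 5, Dec 8, Dec 9, Dec 10, skipping weekends) reaches Wednesday, December 10, 2031.
The date termination becomes effective: December 10, 2031 + 56 days = February 4, 2032.

February 4, 2032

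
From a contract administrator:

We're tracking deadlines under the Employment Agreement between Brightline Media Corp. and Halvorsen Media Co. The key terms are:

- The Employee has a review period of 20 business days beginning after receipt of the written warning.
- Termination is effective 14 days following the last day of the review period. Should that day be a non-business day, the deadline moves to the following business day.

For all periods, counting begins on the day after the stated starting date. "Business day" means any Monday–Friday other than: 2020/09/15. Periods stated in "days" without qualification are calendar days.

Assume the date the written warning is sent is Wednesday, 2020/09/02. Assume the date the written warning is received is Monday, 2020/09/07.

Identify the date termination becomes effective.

From Monday, 2020/09/07, 20 business days (Sep 8, Sep 9, Sep 10, Sep 11, …, Oct 2, Oct 5, Oct 6, skipping weekends and the listed holiday on Sep 15) brings us to Tuesday, 2020/10/06, which is the last day of the review period.
Adding 14 calendar days to 2020/10/06 gives 2020/10/20, which is the date termination becomes effective. 2020/10/20 is a Tuesday and is not a listed holiday, so no roll-forward applies.

2020/10/20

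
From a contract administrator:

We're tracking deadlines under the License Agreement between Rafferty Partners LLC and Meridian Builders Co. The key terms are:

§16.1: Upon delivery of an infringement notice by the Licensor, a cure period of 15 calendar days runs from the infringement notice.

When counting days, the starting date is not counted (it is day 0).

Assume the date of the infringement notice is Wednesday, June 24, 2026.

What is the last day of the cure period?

July 9, 2026

Adding 15 calendar days to June 24, 2026 gives July 9, 2026, which is the last day of the cure period.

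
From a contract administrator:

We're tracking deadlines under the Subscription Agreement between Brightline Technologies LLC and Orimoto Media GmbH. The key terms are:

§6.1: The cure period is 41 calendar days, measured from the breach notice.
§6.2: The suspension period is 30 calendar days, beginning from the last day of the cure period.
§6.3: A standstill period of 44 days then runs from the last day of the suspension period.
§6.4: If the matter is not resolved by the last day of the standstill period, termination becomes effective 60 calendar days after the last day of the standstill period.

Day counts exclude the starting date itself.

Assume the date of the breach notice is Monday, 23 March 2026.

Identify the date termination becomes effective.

Adding 41 calendar days to 23 March 2026 gives 3 May 2026, which is the last day of the cure period.
The last day of the suspension period: 30 calendar days after 3 May 2026 is 2 June 2026.
Adding 44 calendar days to 2 June 2026 gives 16 July 2026, which is the last day of the standstill period.
The date termination becomes effective: 16 July 2026 + 60 days = 14 September 2026.

14 September 2026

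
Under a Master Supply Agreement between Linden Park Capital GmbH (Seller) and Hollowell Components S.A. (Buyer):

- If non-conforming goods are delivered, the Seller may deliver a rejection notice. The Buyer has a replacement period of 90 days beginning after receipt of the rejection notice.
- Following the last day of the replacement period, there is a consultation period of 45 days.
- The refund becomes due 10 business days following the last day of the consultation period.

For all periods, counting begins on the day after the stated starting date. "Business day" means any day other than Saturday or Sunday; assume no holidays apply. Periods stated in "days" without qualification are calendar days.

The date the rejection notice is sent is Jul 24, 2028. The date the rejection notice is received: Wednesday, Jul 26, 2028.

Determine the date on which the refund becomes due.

The last day of the replacement period: 90 calendar days after Jul 26, 2028 is Oct 24, 2028.
The last day of the consultation period: Oct 24, 2028 + 45 days = Dec 8, 2028.
The date on which the refund becomes due: 10 business days after Friday, Dec 8, 2028, skipping weekends — Dec 11, Dec 12, Dec 13, Dec 14, Dec 15, Dec 18, Dec 19, Dec 20, Dec 21, Dec 22 — lands on Friday, Dec 22, 2028.

Dec 22, 2028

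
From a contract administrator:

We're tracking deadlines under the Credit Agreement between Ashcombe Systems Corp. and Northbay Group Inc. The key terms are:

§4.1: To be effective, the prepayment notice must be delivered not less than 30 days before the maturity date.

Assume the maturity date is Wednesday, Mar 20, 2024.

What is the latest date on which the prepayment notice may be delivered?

Mar 20, 2024 minus 30 days is Feb 19, 2024.

Feb 19, 2024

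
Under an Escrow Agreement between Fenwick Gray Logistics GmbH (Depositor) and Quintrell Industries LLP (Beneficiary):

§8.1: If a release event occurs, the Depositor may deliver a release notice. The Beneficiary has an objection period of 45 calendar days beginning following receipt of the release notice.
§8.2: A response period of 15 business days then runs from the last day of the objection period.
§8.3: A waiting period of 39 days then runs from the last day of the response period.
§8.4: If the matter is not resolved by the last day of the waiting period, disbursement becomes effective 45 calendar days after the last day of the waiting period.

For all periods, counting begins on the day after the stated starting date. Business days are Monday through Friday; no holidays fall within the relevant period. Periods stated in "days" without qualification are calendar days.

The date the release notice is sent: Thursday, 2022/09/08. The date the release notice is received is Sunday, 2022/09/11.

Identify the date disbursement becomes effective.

2023/02/08

The last day of the objection period: 45 calendar days after 2022/09/11 is 2022/10/26.
From Wednesday, 2022/10/26, 15 business days (Oct 27, Oct 28, Oct 31, Nov 1, …, Nov 14, Nov 15, Nov 16, skipping weekends) brings us to Wednesday, 2022/11/16, which is the last day of the response period.
Adding 39 calendar days to 2022/11/16 gives 2022/12/25, which is the last day of the waiting period.
The date disbursement becomes effective: 45 calendar days after 2022/12/25 is 2023/02/08.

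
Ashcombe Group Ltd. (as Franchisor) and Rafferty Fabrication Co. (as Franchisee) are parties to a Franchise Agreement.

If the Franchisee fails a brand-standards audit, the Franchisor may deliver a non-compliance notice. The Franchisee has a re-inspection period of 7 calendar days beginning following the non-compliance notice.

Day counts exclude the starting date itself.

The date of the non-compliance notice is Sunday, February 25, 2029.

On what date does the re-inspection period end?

March 4, 2029

The last day of the re-inspection period: 7 calendar days after February 25, 2029 is March 4, 2029.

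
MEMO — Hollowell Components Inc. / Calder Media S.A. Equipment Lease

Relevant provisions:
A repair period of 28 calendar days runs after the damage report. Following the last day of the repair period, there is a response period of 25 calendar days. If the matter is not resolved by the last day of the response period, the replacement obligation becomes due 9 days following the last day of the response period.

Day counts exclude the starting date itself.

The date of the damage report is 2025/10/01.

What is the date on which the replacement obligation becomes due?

The last day of the repair period: 28 calendar days after 2025/10/01 is 2025/10/29.
The last day of the response period: 2025/10/29 + 25 days = 2025/11/23.
The date on which the replacement obligation becomes due: 9 calendar days after 2025/11/23 is 2025/12/02.

2025/12/02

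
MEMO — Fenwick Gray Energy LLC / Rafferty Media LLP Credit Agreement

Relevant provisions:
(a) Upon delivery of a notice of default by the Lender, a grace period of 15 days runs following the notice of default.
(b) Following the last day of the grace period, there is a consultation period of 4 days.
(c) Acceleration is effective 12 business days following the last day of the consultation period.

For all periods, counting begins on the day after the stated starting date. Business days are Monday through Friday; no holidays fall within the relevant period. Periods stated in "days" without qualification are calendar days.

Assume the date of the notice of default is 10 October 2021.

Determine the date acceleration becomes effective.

16 November 2021

The last day of the grace period: 15 calendar days after 10 October 2021 is 25 October 2021.
The last day of the consultation period: 4 calendar days after 25 October 2021 is 29 October 2021.
The date acceleration becomes effective: counting 12 business days from Friday, 29 October 2021 (Nov 1, Nov 2, Nov 3, Nov 4, …, Nov 12, Nov 15, Nov 16, skipping weekends) reaches Tuesday, 16 November 2021.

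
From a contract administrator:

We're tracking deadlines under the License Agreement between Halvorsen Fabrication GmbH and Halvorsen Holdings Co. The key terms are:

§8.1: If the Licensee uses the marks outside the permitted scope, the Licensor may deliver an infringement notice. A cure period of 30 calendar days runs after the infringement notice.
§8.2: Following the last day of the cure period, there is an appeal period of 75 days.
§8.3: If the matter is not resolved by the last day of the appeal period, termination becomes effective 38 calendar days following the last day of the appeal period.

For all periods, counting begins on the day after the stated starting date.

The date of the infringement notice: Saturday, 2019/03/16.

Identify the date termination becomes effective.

The last day of the cure period: 30 calendar days after 2019/03/16 is 2019/04/15.
Adding 75 calendar days to 2019/04/15 gives 2019/06/29, which is the last day of the appeal period.
The date termination becomes effective: 2019/06/29 + 38 days = 2019/08/06.

2019/08/06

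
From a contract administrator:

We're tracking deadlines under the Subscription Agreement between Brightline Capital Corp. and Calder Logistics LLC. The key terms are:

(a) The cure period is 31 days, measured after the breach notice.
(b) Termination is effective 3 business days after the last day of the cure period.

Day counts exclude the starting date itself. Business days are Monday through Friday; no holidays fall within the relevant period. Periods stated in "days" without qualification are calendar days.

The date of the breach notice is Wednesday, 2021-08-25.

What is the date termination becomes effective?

Adding 31 calendar days to 2021-08-25 gives 2021-09-25, which is the last day of the cure period.
The date termination becomes effective: 3 business days after Saturday, 2021-09-25, skipping weekends — Sep 27, Sep 28, Sep 29 — lands on Wednesday, 2021-09-29.

2021-09-29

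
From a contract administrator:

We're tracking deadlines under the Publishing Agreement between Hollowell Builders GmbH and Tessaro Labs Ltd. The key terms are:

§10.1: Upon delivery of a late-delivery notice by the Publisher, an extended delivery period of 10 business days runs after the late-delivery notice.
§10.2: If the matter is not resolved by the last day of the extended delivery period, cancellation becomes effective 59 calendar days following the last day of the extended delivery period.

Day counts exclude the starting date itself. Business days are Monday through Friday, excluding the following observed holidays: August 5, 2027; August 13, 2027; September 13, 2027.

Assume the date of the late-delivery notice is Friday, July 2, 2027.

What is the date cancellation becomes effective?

September 13, 2027

The last day of the extended delivery period: 10 business days after Friday, July 2, 2027, skipping weekends — Jul 5, Jul 6, Jul 7, Jul 8, Jul 9, Jul 12, Jul 13, Jul 14, Jul 15, Jul 16 — lands on Friday, July 16, 2027.
The date cancellation becomes effective: 59 calendar days after July 16, 2027 is September 13, 2027.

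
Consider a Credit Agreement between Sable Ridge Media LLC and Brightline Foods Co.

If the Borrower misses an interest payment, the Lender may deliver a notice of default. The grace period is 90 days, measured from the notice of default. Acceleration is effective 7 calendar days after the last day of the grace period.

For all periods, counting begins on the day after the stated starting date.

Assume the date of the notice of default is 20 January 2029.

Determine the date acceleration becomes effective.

27 April 2029

Adding 90 calendar days to 20 January 2029 gives 20 April 2029, which is the last day of the grace period.
Adding 7 calendar days to 20 April 2029 gives 27 April 2029, which is the date acceleration becomes effective.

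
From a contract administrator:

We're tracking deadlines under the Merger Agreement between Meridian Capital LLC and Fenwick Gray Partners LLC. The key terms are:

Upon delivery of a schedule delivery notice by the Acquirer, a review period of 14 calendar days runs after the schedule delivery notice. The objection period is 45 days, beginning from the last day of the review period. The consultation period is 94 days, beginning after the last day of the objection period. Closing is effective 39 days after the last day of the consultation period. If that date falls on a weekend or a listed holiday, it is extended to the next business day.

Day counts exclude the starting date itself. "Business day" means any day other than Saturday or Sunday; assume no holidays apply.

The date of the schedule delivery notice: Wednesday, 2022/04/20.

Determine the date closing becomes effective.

2022/10/31

The last day of the review period: 2022/04/20 + 14 days = 2022/05/04.
Adding 45 calendar days to 2022/05/04 gives 2022/06/18, which is the last day of the objection period.
The last day of the consultation period: 94 calendar days after 2022/06/18 is 2022/09/20.
The date closing becomes effective: 2022/09/20 + 39 days = 2022/10/29. That falls on a Saturday, so it rolls to the next business day, Monday, 2022/10/31.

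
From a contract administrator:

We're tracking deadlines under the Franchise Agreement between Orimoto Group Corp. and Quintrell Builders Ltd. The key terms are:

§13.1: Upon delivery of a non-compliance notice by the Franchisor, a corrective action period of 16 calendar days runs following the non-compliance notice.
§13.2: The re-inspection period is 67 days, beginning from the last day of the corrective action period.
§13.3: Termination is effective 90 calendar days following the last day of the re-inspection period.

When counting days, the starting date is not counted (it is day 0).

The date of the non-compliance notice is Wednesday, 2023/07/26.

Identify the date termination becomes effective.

2024/01/15

Adding 16 calendar days to 2023/07/26 gives 2023/08/11, which is the last day of the corrective action period.
The last day of the re-inspection period: 67 calendar days after 2023/08/11 is 2023/10/17.
Adding 90 calendar days to 2023/10/17 gives 2024/01/15, which is the date termination becomes effective.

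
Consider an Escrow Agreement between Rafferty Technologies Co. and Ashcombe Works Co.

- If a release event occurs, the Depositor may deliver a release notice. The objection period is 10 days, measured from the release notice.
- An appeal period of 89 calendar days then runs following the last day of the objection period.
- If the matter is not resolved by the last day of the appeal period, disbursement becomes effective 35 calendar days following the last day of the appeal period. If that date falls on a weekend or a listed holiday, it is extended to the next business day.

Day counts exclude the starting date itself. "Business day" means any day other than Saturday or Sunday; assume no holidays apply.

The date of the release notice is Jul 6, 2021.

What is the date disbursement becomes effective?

Nov 17, 2021

The last day of the objection period: 10 calendar days after Jul 6, 2021 is Jul 16, 2021.
Adding 89 calendar days to Jul 16, 2021 gives Oct 13, 2021, which is the last day of the appeal period.
The date disbursement becomes effective: 35 calendar days after Oct 13, 2021 is Nov 17, 2021. Nov 17, 2021 is a Wednesday, so no roll-forward applies.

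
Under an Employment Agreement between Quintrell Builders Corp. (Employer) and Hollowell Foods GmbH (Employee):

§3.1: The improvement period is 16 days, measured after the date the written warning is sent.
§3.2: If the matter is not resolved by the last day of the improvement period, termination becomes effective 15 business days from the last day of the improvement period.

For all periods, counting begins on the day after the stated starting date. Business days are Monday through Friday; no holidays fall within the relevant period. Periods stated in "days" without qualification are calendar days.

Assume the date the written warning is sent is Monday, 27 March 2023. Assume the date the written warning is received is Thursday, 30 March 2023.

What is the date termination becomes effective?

The last day of the improvement period: 16 calendar days after 27 March 2023 is 12 April 2023.
The date termination becomes effective: counting 15 business days from Wednesday, 12 April 2023 (Apr 13, Apr 14, Apr 17, Apr 18, …, May 1, May 2, May 3, skipping weekends) reaches Wednesday, 3 May 2023.

3 May 2023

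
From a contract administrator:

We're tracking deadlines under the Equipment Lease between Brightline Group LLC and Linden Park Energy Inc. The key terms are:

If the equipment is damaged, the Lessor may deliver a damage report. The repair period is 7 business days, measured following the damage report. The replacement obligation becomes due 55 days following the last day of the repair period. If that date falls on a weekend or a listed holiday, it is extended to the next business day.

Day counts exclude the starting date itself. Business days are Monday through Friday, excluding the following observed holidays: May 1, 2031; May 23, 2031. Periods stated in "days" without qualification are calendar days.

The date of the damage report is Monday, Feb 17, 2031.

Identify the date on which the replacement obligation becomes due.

The last day of the repair period: counting 7 business days from Monday, Feb 17, 2031 (Feb 18, Feb 19, Feb 20, Feb 21, Feb 24, Feb 25, Feb 26, skipping weekends) reaches Wednesday, Feb 26, 2031.
The date on which the replacement obligation becomes due: 55 calendar days after Feb 26, 2031 is Apr 22, 2031. Apr 22, 2031 is a Tuesday and is not a listed holiday, so no roll-forward applies.

Apr 22, 2031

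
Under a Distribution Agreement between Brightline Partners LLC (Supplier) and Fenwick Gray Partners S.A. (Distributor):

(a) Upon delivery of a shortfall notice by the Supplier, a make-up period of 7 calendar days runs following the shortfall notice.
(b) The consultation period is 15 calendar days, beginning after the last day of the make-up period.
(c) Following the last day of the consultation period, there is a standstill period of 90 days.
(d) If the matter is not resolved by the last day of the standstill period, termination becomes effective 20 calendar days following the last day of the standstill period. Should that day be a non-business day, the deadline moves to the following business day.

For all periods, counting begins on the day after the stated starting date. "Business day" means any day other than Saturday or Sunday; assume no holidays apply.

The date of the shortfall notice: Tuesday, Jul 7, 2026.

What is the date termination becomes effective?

The last day of the make-up period: Jul 7, 2026 + 7 days = Jul 14, 2026.
The last day of the consultation period: Jul 14, 2026 + 15 days = Jul 29, 2026.
Adding 90 calendar days to Jul 29, 2026 gives Oct 27, 2026, which is the last day of the standstill period.
The date termination becomes effective: Oct 27, 2026 + 20 days = Nov 16, 2026. Nov 16, 2026 is a Monday, so no roll-forward applies.

Nov 16, 2026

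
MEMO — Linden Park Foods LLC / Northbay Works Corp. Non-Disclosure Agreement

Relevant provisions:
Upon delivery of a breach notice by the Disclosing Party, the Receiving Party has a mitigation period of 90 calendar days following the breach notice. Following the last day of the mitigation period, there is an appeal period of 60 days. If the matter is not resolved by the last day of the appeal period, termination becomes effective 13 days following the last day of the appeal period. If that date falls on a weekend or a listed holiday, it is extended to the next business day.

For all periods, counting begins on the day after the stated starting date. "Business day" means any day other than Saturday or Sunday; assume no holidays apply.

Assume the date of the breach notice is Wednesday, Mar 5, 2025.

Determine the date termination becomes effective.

Aug 15, 2025

The last day of the mitigation period: Mar 5, 2025 + 90 days = Jun 3, 2025.
The last day of the appeal period: Jun 3, 2025 + 60 days = Aug 2, 2025.
The date termination becomes effective: Aug 2, 2025 + 13 days = Aug 15, 2025. Aug 15, 2025 is a Friday, so no roll-forward applies.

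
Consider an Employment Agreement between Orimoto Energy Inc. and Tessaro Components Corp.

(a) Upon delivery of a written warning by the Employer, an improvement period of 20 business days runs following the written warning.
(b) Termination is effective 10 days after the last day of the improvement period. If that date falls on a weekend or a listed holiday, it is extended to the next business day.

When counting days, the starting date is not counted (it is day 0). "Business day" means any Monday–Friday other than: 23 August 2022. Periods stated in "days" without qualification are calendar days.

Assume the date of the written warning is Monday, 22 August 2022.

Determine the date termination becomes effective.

The last day of the improvement period: counting 20 business days from Monday, 22 August 2022 (Aug 24, Aug 25, Aug 26, Aug 29, …, Sep 16, Sep 19, Sep 20, skipping weekends and the listed holiday on Aug 23) reaches Tuesday, 20 September 2022.
The date termination becomes effective: 20 September 2022 + 10 days = 30 September 2022. 30 September 2022 is a Friday and is not a listed holiday, so no roll-forward applies.

30 September 2022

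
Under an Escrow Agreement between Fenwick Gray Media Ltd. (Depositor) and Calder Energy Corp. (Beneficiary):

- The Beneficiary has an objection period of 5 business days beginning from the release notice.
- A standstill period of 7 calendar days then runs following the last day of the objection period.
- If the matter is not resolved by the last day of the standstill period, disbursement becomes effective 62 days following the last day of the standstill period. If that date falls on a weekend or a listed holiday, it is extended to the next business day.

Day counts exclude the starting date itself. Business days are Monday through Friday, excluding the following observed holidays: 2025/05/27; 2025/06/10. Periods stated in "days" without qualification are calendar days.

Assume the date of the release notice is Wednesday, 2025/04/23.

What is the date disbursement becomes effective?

The last day of the objection period: 5 business days after Wednesday, 2025/04/23, skipping weekends — Apr 24, Apr 25, Apr 28, Apr 29, Apr 30 — lands on Wednesday, 2025/04/30.
The last day of the standstill period: 2025/04/30 + 7 days = 2025/05/07.
The date disbursement becomes effective: 62 calendar days after 2025/05/07 is 2025/07/08. 2025/07/08 is a Tuesday and is not a listed holiday, so no roll-forward applies.

2025/07/08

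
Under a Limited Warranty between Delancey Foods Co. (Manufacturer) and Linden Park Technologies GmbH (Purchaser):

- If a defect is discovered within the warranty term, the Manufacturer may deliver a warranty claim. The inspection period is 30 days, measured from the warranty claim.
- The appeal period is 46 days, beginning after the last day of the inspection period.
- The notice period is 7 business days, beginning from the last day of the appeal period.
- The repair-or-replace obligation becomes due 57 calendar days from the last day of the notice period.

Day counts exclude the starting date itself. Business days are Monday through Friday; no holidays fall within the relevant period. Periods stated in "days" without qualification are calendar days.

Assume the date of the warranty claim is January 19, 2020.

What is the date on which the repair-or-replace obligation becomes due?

June 10, 2020

The last day of the inspection period: January 19, 2020 + 30 days = February 18, 2020.
The last day of the appeal period: 46 calendar days after February 18, 2020 is April 4, 2020.
The last day of the notice period: 7 business days after Saturday, April 4, 2020, skipping weekends — Apr 6, Apr 7, Apr 8, Apr 9, Apr 10, Apr 13, Apr 14 — lands on Tuesday, April 14, 2020.
The date on which the repair-or-replace obligation becomes due: April 14, 2020 + 57 days = June 10, 2020.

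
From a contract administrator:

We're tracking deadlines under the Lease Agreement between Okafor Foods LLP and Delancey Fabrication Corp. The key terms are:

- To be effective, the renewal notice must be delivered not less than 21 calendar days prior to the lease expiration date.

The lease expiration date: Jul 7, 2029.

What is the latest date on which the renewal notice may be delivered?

Jul 7, 2029 minus 21 days is Jun 16, 2029.

Jun 16, 2029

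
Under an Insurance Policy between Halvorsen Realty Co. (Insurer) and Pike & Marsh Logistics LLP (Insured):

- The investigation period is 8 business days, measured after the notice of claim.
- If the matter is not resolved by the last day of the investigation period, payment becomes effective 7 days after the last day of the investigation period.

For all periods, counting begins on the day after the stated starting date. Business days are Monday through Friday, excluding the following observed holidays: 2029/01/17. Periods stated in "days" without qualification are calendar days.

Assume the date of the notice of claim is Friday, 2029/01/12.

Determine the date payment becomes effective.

From Friday, 2029/01/12, 8 business days (Jan 15, Jan 16, Jan 18, Jan 19, Jan 22, Jan 23, Jan 24, Jan 25, skipping weekends and the listed holiday on Jan 17) brings us to Thursday, 2029/01/25, which is the last day of the investigation period.
The date payment becomes effective: 7 calendar days after 2029/01/25 is 2029/02/01.

2029/02/01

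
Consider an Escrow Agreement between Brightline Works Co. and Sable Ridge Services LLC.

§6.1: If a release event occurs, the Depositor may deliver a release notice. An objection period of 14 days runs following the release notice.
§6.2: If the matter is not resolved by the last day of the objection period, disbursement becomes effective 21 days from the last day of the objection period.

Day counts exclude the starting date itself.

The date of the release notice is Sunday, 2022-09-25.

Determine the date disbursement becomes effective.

Adding 14 calendar days to 2022-09-25 gives 2022-10-09, which is the last day of the objection period.
The date disbursement becomes effective: 2022-10-09 + 21 days = 2022-10-30.

2022-10-30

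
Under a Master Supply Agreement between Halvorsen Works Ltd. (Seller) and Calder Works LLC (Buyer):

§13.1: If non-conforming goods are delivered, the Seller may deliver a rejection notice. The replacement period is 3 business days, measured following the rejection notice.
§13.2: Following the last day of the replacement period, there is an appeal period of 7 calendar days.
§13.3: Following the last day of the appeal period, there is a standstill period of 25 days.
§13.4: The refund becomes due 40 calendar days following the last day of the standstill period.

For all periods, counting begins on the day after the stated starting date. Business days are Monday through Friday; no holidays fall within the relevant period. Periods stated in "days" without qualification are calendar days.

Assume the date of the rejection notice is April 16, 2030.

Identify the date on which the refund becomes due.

The last day of the replacement period: counting 3 business days from Tuesday, April 16, 2030 (Apr 17, Apr 18, Apr 19, skipping weekends) reaches Friday, April 19, 2030.
Adding 7 calendar days to April 19, 2030 gives April 26, 2030, which is the last day of the appeal period.
Adding 25 calendar days to April 26, 2030 gives May 21, 2030, which is the last day of the standstill period.
Adding 40 calendar days to May 21, 2030 gives June 30, 2030, which is the date on which the refund becomes due.

June 30, 2030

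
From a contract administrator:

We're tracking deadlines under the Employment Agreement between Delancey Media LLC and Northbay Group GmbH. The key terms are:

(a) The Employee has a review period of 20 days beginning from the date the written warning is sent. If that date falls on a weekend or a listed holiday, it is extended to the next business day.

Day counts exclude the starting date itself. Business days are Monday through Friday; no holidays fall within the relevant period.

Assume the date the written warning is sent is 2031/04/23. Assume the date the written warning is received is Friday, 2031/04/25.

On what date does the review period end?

Adding 20 calendar days to 2031/04/23 gives 2031/05/13, which is the last day of the review period. 2031/05/13 is a Tuesday, so no roll-forward applies.

2031/05/13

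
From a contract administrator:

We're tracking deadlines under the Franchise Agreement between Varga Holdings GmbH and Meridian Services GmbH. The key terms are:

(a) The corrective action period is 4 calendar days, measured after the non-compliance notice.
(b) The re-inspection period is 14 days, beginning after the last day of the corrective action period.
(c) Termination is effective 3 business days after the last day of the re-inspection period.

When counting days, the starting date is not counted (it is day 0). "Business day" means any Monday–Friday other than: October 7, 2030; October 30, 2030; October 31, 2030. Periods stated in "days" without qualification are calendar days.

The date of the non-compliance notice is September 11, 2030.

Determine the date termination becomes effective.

October 2, 2030

The last day of the corrective action period: 4 calendar days after September 11, 2030 is September 15, 2030.
The last day of the re-inspection period: September 15, 2030 + 14 days = September 29, 2030.
The date termination becomes effective: 3 business days after Sunday, September 29, 2030, skipping weekends — Sep 30, Oct 1, Oct 2 — lands on Wednesday, October 2, 2030.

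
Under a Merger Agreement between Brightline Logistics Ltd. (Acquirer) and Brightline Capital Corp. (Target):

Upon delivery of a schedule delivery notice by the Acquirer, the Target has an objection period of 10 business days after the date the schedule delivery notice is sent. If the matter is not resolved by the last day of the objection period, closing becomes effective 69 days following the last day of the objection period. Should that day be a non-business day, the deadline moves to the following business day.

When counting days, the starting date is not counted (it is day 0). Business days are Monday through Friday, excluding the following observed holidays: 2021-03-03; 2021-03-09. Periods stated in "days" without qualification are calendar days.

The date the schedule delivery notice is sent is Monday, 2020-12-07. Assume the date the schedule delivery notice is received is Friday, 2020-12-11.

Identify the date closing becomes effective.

2021-03-01

From Monday, 2020-12-07, 10 business days (Dec 8, Dec 9, Dec 10, Dec 11, Dec 14, Dec 15, Dec 16, Dec 17, Dec 18, Dec 21, skipping weekends) brings us to Monday, 2020-12-21, which is the last day of the objection period.
The date closing becomes effective: 69 calendar days after 2020-12-21 is 2021-02-28. That falls on a Sunday, so it rolls to the next business day, Monday, 2021-03-01.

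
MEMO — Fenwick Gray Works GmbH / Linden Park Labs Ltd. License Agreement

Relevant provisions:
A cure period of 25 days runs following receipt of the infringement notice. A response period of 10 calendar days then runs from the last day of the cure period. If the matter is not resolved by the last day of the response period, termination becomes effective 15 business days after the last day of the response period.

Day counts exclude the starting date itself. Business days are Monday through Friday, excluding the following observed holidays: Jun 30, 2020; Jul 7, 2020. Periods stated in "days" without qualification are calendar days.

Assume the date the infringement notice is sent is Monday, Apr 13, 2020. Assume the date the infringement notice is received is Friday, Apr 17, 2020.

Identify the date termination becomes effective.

Jun 12, 2020

The last day of the cure period: 25 calendar days after Apr 17, 2020 is May 12, 2020.
Adding 10 calendar days to May 12, 2020 gives May 22, 2020, which is the last day of the response period.
The date termination becomes effective: counting 15 business days from Friday, May 22, 2020 (May 25, May 26, May 27, May 28, …, Jun 10, Jun 11, Jun 12, skipping weekends) reaches Friday, Jun 12, 2020.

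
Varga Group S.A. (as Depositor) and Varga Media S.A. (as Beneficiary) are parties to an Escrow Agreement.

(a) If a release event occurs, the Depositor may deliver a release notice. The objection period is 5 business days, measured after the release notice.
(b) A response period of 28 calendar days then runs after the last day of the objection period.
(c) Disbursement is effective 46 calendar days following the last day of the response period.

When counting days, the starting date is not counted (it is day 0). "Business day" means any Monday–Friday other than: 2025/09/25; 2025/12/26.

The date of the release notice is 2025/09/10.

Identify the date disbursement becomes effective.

2025/11/30

The last day of the objection period: 5 business days after Wednesday, 2025/09/10, skipping weekends — Sep 11, Sep 12, Sep 15, Sep 16, Sep 17 — lands on Wednesday, 2025/09/17.
The last day of the response period: 28 calendar days after 2025/09/17 is 2025/10/15.
The date disbursement becomes effective: 46 calendar days after 2025/10/15 is 2025/11/30.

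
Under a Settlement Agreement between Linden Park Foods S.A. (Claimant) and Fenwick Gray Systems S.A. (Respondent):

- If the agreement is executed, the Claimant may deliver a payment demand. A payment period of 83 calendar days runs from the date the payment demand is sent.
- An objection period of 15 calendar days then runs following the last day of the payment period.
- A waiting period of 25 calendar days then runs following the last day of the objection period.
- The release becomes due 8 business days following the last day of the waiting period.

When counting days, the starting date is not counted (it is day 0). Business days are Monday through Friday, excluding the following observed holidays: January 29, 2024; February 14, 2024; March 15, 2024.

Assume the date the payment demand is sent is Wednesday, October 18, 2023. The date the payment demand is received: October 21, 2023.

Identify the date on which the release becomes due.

The last day of the payment period: 83 calendar days after October 18, 2023 is January 9, 2024.
Adding 15 calendar days to January 9, 2024 gives January 24, 2024, which is the last day of the objection period.
The last day of the waiting period: January 24, 2024 + 25 days = February 18, 2024.
The date on which the release becomes due: 8 business days after Sunday, February 18, 2024, skipping weekends — Feb 19, Feb 20, Feb 21, Feb 22, Feb 23, Feb 26, Feb 27, Feb 28 — lands on Wednesday, February 28, 2024.

February 28, 2024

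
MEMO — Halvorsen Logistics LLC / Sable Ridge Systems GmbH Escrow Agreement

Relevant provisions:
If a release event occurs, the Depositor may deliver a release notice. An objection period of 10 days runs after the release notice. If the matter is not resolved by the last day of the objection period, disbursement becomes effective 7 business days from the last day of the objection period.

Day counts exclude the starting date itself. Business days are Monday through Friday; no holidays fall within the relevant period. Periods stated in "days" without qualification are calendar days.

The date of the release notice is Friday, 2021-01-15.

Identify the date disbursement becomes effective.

2021-02-03

Adding 10 calendar days to 2021-01-15 gives 2021-01-25, which is the last day of the objection period.
The date disbursement becomes effective: counting 7 business days from Monday, 2021-01-25 (Jan 26, Jan 27, Jan 28, Jan 29, Feb 1, Feb 2, Feb 3, skipping weekends) reaches Wednesday, 2021-02-03.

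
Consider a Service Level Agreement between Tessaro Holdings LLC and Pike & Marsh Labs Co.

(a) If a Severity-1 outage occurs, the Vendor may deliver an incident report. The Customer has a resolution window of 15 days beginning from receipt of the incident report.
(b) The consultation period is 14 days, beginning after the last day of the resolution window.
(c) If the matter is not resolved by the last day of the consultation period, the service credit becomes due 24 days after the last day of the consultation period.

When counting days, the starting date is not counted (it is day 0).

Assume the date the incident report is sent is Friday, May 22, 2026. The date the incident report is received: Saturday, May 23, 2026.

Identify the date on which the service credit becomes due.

July 15, 2026

The last day of the resolution window: May 23, 2026 + 15 days = June 7, 2026.
The last day of the consultation period: 14 calendar days after June 7, 2026 is June 21, 2026.
The date on which the service credit becomes due: 24 calendar days after June 21, 2026 is July 15, 2026.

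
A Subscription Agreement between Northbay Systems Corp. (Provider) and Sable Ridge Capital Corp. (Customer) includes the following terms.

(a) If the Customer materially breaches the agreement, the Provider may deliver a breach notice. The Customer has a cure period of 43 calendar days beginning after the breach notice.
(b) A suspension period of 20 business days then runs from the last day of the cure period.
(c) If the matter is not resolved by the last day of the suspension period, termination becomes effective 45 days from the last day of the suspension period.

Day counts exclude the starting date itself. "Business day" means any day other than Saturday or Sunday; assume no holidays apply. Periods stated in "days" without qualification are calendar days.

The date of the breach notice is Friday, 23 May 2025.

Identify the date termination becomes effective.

The last day of the cure period: 43 calendar days after 23 May 2025 is 5 July 2025.
From Saturday, 5 July 2025, 20 business days (Jul 7, Jul 8, Jul 9, Jul 10, …, Jul 30, Jul 31, Aug 1, skipping weekends) brings us to Friday, 1 August 2025, which is the last day of the suspension period.
Adding 45 calendar days to 1 August 2025 gives 15 September 2025, which is the date termination becomes effective.

15 September 2025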